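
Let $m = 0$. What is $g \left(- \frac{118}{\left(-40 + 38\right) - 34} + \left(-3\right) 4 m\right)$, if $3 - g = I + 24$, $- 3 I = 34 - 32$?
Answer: $- \frac{3599}{54} \approx -66.648$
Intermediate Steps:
$I = - \frac{2}{3}$ ($I = - \frac{34 - 32}{3} = \left(- \frac{1}{3}\right) 2 = - \frac{2}{3} \approx -0.66667$)
$g = - \frac{61}{3}$ ($g = 3 - \left(- \frac{2}{3} + 24\right) = 3 - \frac{70}{3} = - \frac{61}{3} \approx -20.333$)
$g \left(- \frac{118}{\left(-40 + 38\right) - 34} + \left(-3\right) 4 m\right) = - \frac{61 \left(- \frac{118}{\left(-40 + 38\right) - 34} + \left(-3\right) 4 \cdot 0\right)}{3} = - \frac{61 \left(- \frac{118}{-2 - 34} - 0\right)}{3} = - \frac{61 \left(- \frac{118}{-36} + 0\right)}{3} = - \frac{61 \left(\left(-118\right) \left(- \frac{1}{36}\right) + 0\right)}{3} = - \frac{61 \left(\frac{59}{18} + 0\right)}{3} = \left(- \frac{61}{3}\right) \frac{59}{18} = - \frac{3599}{54}$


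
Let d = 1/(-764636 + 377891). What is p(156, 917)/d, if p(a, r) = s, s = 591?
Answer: -228566295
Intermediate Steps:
p(a, r) = 591
d = -1/386745 (d = 1/(-386745) = -1/386745 ≈ -2.5857e-6)
p(156, 917)/d = 591/(-1/386745) = 591*(-386745) = -228566295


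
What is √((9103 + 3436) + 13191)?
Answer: √25730 ≈ 160.41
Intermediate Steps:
√((9103 + 3436) + 13191) = √(12539 + 13191) = √25730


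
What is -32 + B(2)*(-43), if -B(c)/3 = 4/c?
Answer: 226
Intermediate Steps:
B(c) = -12/c
-32 + B(2)*(-43) = -32 - 12/2*(-43) = -32 - 12*½*(-43) = -32 - 6*(-43) = -32 + 258 = 226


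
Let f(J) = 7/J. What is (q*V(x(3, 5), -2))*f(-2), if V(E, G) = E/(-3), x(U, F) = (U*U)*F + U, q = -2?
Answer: -112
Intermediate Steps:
x(U, F) = U + F*U**2 (x(U, F) = U**2*F + U = F*U**2 + U = U + F*U**2)
V(E, G) = -E/3 (V(E, G) = E*(-1/3) = -E/3)
(q*V(x(3, 5), -2))*f(-2) = (-(-2)*3*(1 + 5*3)/3)*(7/(-2)) = (-(-2)*3*(1 + 15)/3)*(7*(-1/2)) = -(-2)*3*16/3*(-7/2) = -(-2)*48/3*(-7/2) = -2*(-16)*(-7/2) = 32*(-7/2) = -112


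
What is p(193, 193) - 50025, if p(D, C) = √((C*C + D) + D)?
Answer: -50025 + √37635 ≈ -49831.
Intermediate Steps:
p(D, C) = √(C² + 2*D) (p(D, C) = √((C² + D) + D) = √((D + C²) + D) = √(C² + 2*D))
p(193, 193) - 50025 = √(193² + 2*193) - 50025 = √(37249 + 386) - 50025 = √37635 - 50025 = -50025 + √37635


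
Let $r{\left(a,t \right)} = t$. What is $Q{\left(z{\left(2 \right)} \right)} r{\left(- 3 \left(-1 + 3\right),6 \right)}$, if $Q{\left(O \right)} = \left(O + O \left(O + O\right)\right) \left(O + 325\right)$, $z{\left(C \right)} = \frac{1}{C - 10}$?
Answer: $- \frac{23391}{128} \approx -182.74$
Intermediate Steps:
$z{\left(C \right)} = \frac{1}{-10 + C}$
$Q{\left(O \right)} = \left(325 + O\right) \left(O + 2 O^{2}\right)$ ($Q{\left(O \right)} = \left(O + O 2 O\right) \left(325 + O\right) = \left(O + 2 O^{2}\right) \left(325 + O\right) = \left(325 + O\right) \left(O + 2 O^{2}\right)$)
$Q{\left(z{\left(2 \right)} \right)} r{\left(- 3 \left(-1 + 3\right),6 \right)} = \frac{325 + 2 \left(\frac{1}{-10 + 2}\right)^{2} + \frac{651}{-10 + 2}}{-10 + 2} \cdot 6 = \frac{325 + 2 \left(\frac{1}{-8}\right)^{2} + \frac{651}{-8}}{-8} \cdot 6 = - \frac{325 + 2 \left(- \frac{1}{8}\right)^{2} + 651 \left(- \frac{1}{8}\right)}{8} \cdot 6 = - \frac{325 + 2 \cdot \frac{1}{64} - \frac{651}{8}}{8} \cdot 6 = - \frac{325 + \frac{1}{32} - \frac{651}{8}}{8} \cdot 6 = \left(- \frac{1}{8}\right) \frac{7797}{32} \cdot 6 = \left(- \frac{7797}{256}\right) 6 = - \frac{23391}{128}$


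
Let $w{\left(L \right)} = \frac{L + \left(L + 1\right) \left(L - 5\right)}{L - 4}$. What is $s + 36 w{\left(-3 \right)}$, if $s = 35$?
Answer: $- \frac{223}{7} \approx -31.857$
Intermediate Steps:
$w{\left(L \right)} = \frac{L + \left(1 + L\right) \left(-5 + L\right)}{-4 + L}$
$s + 36 w{\left(-3 \right)} = 35 + 36 \frac{-5 + \left(-3\right)^{2} - -9}{-4 - 3} = 35 + 36 \frac{-5 + 9 + 9}{-7} = 35 + 36 \left(\left(- \frac{1}{7}\right) 13\right) = 35 + 36 \left(- \frac{13}{7}\right) = 35 - \frac{468}{7} = - \frac{223}{7}$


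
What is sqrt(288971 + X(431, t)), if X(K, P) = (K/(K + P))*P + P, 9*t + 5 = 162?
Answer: sqrt(10592305686331)/6054 ≈ 537.59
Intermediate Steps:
t = 157/9 (t = -5/9 + (1/9)*162 = -5/9 + 18 = 157/9 ≈ 17.444)
X(K, P) = P + K*P/(K + P) (X(K, P) = (K/(K + P))*P + P = K*P/(K + P) + P = P + K*P/(K + P))
sqrt(288971 + X(431, t)) = sqrt(288971 + 157*(157/9 + 2*431)/(9*(431 + 157/9))) = sqrt(288971 + 157*(157/9 + 862)/(9*(4036/9))) = sqrt(288971 + (157/9)*(9/4036)*(7915/9)) = sqrt(288971 + 1242655/36324) = sqrt(10497825259/36324) = sqrt(10592305686331)/6054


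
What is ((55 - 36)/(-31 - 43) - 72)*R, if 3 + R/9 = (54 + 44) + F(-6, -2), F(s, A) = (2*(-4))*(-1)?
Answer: -4956669/74 ≈ -66982.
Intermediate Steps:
F(s, A) = 8 (F(s, A) = -8*(-1) = 8)
R = 927 (R = -27 + 9*((54 + 44) + 8) = -27 + 9*(98 + 8) = -27 + 9*106 = -27 + 954 = 927)
((55 - 36)/(-31 - 43) - 72)*R = ((55 - 36)/(-31 - 43) - 72)*927 = (19/(-74) - 72)*927 = (19*(-1/74) - 72)*927 = (-19/74 - 72)*927 = -5347/74*927 = -4956669/74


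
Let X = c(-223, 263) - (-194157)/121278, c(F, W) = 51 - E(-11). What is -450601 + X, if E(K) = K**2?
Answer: -1071691831/2378 ≈ -4.5067e+5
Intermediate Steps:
c(F, W) = -70 (c(F, W) = 51 - 1*(-11)**2 = 51 - 1*121 = 51 - 121 = -70)
X = -162653/2378 (X = -70 - (-194157)/121278 = -70 - 1*(-3807/2378) = -70 + 3807/2378 = -162653/2378 ≈ -68.399)
-450601 + X = -450601 - 162653/2378 = -1071691831/2378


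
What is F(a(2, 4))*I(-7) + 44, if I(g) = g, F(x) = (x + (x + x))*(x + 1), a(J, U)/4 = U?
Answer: -5668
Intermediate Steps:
a(J, U) = 4*U
F(x) = 3*x*(1 + x) (F(x) = (x + 2*x)*(1 + x) = (3*x)*(1 + x) = 3*x*(1 + x))
F(a(2, 4))*I(-7) + 44 = (3*(4*4)*(1 + 4*4))*(-7) + 44 = (3*16*(1 + 16))*(-7) + 44 = (3*16*17)*(-7) + 44 = 816*(-7) + 44 = -5712 + 44 = -5668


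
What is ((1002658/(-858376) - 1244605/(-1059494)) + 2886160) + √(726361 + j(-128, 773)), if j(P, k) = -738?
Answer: 656200385264397367/227361055436 + √725623 ≈ 2.8870e+6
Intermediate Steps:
((1002658/(-858376) - 1244605/(-1059494)) + 2886160) + √(726361 + j(-128, 773)) = ((1002658/(-858376) - 1244605/(-1059494)) + 2886160) + √(726361 - 738) = ((1002658*(-1/858376) - 1244605*(-1/1059494)) + 2886160) + √725623 = ((-501329/429188 + 1244605/1059494) + 2886160) + √725623 = (1507231607/227361055436 + 2886160) + √725623 = 656200385264397367/227361055436 + √725623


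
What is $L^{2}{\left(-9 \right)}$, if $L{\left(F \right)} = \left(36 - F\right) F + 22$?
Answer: $146689$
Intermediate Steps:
$L{\left(F \right)} = 22 + F \left(36 - F\right)$ ($L{\left(F \right)} = F \left(36 - F\right) + 22 = 22 + F \left(36 - F\right)$)
$L^{2}{\left(-9 \right)} = \left(22 - \left(-9\right)^{2} + 36 \left(-9\right)\right)^{2} = \left(22 - 81 - 324\right)^{2} = \left(-383\right)^{2} = 146689$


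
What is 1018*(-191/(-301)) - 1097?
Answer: -135759/301 ≈ -451.03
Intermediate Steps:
1018*(-191/(-301)) - 1097 = 1018*(-191*(-1/301)) - 1097 = 1018*(191/301) - 1097 = 194438/301 - 1097 = -135759/301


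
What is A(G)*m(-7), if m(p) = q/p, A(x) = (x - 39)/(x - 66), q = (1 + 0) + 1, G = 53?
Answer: 4/13 ≈ 0.30769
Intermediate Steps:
q = 2 (q = 1 + 1 = 2)
A(x) = (-39 + x)/(-66 + x)
m(p) = 2/p
A(G)*m(-7) = ((-39 + 53)/(-66 + 53))*(2/(-7)) = (14/(-13))*(2*(-⅐)) = -1/13*14*(-2/7) = -14/13*(-2/7) = 4/13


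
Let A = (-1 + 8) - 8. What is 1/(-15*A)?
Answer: 1/15 ≈ 0.066667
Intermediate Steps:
A = -1 (A = 7 - 8 = -1)
1/(-15*A) = 1/(-15*(-1)) = 1/15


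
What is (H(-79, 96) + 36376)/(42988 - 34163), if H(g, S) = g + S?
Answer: 36393/8825 ≈ 4.1239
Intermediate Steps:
H(g, S) = S + g
(H(-79, 96) + 36376)/(42988 - 34163) = ((96 - 79) + 36376)/(42988 - 34163) = (17 + 36376)/8825 = 36393*(1/8825) = 36393/8825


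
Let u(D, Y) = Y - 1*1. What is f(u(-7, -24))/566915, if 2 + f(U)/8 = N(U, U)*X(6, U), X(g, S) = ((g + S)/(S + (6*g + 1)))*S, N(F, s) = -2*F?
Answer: 47452/1700745 ≈ 0.027901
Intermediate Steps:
u(D, Y) = -1 + Y (u(D, Y) = Y - 1 = -1 + Y)
X(g, S) = S*(S + g)/(1 + S + 6*g) (X(g, S) = ((S + g)/(S + (1 + 6*g)))*S = ((S + g)/(1 + S + 6*g))*S = S*(S + g)/(1 + S + 6*g))
f(U) = -16 - 16*U²*(6 + U)/(37 + U) (f(U) = -16 + 8*((-2*U)*(U*(U + 6)/(1 + U + 6*6))) = -16 + 8*((-2*U)*(U*(6 + U)/(1 + U + 36))) = -16 + 8*((-2*U)*(U*(6 + U)/(37 + U))) = -16 + 8*(-2*U²*(6 + U)/(37 + U)) = -16 - 16*U²*(6 + U)/(37 + U))
f(u(-7, -24))/566915 = (16*(-37 - (-1 - 24) + (-1 - 24)²*(-6 - (-1 - 24)))/(37 + (-1 - 24)))/566915 = (16*(-37 - 1*(-25) + (-25)²*(-6 - 1*(-25)))/(37 - 25))*(1/566915) = (16*(-37 + 25 + 625*(-6 + 25))/12)*(1/566915) = (16*(1/12)*(-37 + 25 + 625*19))*(1/566915) = (16*(1/12)*(-37 + 25 + 11875))*(1/566915) = (16*(1/12)*11863)*(1/566915) = (47452/3)*(1/566915) = 47452/1700745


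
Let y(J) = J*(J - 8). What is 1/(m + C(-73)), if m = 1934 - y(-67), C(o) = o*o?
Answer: 1/2238 ≈ 0.00044683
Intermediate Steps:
C(o) = o**2
y(J) = J*(-8 + J)
m = -3091 (m = 1934 - (-67)*(-8 - 67) = 1934 - (-67)*(-75) = 1934 - 1*5025 = 1934 - 5025 = -3091)
1/(m + C(-73)) = 1/(-3091 + (-73)**2) = 1/(-3091 + 5329) = 1/2238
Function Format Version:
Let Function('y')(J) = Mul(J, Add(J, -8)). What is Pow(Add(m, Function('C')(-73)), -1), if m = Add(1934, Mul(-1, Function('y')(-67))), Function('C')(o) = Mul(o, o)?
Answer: Rational(1, 2238) ≈ 0.00044683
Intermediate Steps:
Function('C')(o) = Pow(o, 2)
Function('y')(J) = Mul(J, Add(-8, J))
m = -3091 (m = Add(1934, Mul(-1, Mul(-67, Add(-8, -67)))) = Add(1934, Mul(-1, Mul(-67, -75))) = Add(1934, Mul(-1, 5025)) = Add(1934, -5025) = -3091)
Pow(Add(m, Function('C')(-73)), -1) = Pow(Add(-3091, Pow(-73, 2)), -1) = Pow(Add(-3091, 5329), -1) = Pow(2238, -1) = Rational(1, 2238)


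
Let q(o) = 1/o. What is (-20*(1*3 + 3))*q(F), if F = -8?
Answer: 15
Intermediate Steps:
(-20*(1*3 + 3))*q(F) = -20*(1*3 + 3)/(-8) = -20*(3 + 3)*(-⅛) = -20*6*(-⅛) = -120*(-⅛) = 15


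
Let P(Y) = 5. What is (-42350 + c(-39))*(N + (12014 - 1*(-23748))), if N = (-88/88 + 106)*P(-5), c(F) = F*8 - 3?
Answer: -1548184855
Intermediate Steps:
c(F) = -3 + 8*F (c(F) = 8*F - 3 = -3 + 8*F)
N = 525 (N = (-88/88 + 106)*5 = (-88*1/88 + 106)*5 = (-1 + 106)*5 = 105*5 = 525)
(-42350 + c(-39))*(N + (12014 - 1*(-23748))) = (-42350 + (-3 + 8*(-39)))*(525 + (12014 - 1*(-23748))) = (-42350 + (-3 - 312))*(525 + (12014 + 23748)) = (-42350 - 315)*(525 + 35762) = -42665*36287 = -1548184855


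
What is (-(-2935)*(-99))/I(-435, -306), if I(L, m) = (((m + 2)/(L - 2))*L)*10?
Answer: 445533/4640 ≈ 96.020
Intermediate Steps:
I(L, m) = 10*L*(2 + m)/(-2 + L) (I(L, m) = (((2 + m)/(-2 + L))*L)*10 = (L*(2 + m)/(-2 + L))*10 = 10*L*(2 + m)/(-2 + L))
(-(-2935)*(-99))/I(-435, -306) = (-(-2935)*(-99))/((10*(-435)*(2 - 306)/(-2 - 435))) = (-2935*99)/((10*(-435)*(-304)/(-437))) = -290565/(10*(-435)*(-1/437)*(-304)) = -290565/(-69600/23) = -290565*(-23/69600) = 445533/4640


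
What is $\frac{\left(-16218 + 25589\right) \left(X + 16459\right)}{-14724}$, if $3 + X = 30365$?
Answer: $- \frac{146253197}{4908} \approx -29799.0$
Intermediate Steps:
$X = 30362$ ($X = -3 + 30365 = 30362$)
$\frac{\left(-16218 + 25589\right) \left(X + 16459\right)}{-14724} = \frac{\left(-16218 + 25589\right) \left(30362 + 16459\right)}{-14724} = 9371 \cdot 46821 \left(- \frac{1}{14724}\right) = 438759591 \left(- \frac{1}{14724}\right) = - \frac{146253197}{4908}$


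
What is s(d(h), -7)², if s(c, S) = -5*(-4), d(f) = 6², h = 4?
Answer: 400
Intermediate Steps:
d(f) = 36
s(c, S) = 20
s(d(h), -7)² = 20² = 400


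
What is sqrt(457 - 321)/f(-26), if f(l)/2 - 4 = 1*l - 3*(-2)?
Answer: -sqrt(34)/16 ≈ -0.36443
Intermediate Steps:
f(l) = 20 + 2*l (f(l) = 8 + 2*(1*l - 3*(-2)) = 8 + 2*(l + 6) = 8 + 2*(6 + l) = 8 + (12 + 2*l) = 20 + 2*l)
sqrt(457 - 321)/f(-26) = sqrt(457 - 321)/(20 + 2*(-26)) = sqrt(136)/(20 - 52) = (2*sqrt(34))/(-32) = (2*sqrt(34))*(-1/32) = -sqrt(34)/16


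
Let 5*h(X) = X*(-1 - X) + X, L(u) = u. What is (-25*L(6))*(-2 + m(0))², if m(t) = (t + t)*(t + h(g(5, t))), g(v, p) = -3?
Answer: -600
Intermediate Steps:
h(X) = X/5 + X*(-1 - X)/5 (h(X) = (X*(-1 - X) + X)/5 = (X + X*(-1 - X))/5 = X/5 + X*(-1 - X)/5)
m(t) = 2*t*(-9/5 + t) (m(t) = (t + t)*(t - ⅕*(-3)²) = (2*t)*(t - ⅕*9) = (2*t)*(t - 9/5) = (2*t)*(-9/5 + t) = 2*t*(-9/5 + t))
(-25*L(6))*(-2 + m(0))² = (-25*6)*(-2 + (⅖)*0*(-9 + 5*0))² = -150*(-2 + (⅖)*0*(-9 + 0))² = -150*(-2 + (⅖)*0*(-9))² = -150*(-2 + 0)² = -150*(-2)² = -150*4 = -600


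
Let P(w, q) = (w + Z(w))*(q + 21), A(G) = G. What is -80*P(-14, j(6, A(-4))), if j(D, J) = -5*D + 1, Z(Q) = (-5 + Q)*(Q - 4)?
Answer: 209920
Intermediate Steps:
Z(Q) = (-5 + Q)*(-4 + Q)
j(D, J) = 1 - 5*D
P(w, q) = (21 + q)*(20 + w**2 - 8*w) (P(w, q) = (w + (20 + w**2 - 9*w))*(q + 21) = (20 + w**2 - 8*w)*(21 + q) = (21 + q)*(20 + w**2 - 8*w))
-80*P(-14, j(6, A(-4))) = -80*(420 - 168*(-14) + 21*(-14)**2 + (1 - 5*6)*(-14) + (1 - 5*6)*(20 + (-14)**2 - 9*(-14))) = -80*(420 + 2352 + 21*196 + (1 - 30)*(-14) + (1 - 30)*(20 + 196 + 126)) = -80*(420 + 2352 + 4116 - 29*(-14) - 29*342) = -80*(420 + 2352 + 4116 + 406 - 9918) = -80*(-2624) = 209920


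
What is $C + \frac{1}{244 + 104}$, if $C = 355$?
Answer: $\frac{123541}{348} \approx 355.0$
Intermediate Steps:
$C + \frac{1}{244 + 104} = 355 + \frac{1}{244 + 104} = 355 + \frac{1}{348} = \frac{123541}{348}$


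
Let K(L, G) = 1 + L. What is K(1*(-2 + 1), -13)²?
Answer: 0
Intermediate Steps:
K(1*(-2 + 1), -13)² = (1 + 1*(-2 + 1))² = (1 + 1*(-1))² = (1 - 1)² = 0² = 0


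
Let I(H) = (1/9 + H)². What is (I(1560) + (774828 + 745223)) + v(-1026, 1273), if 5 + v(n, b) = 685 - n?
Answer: 320411998/81 ≈ 3.9557e+6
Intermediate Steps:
v(n, b) = 680 - n (v(n, b) = -5 + (685 - n) = 680 - n)
I(H) = (⅑ + H)²
(I(1560) + (774828 + 745223)) + v(-1026, 1273) = ((1 + 9*1560)²/81 + (774828 + 745223)) + (680 - 1*(-1026)) = ((1 + 14040)²/81 + 1520051) + (680 + 1026) = ((1/81)*14041² + 1520051) + 1706 = ((1/81)*197149681 + 1520051) + 1706 = (197149681/81 + 1520051) + 1706 = 320273812/81 + 1706 = 320411998/81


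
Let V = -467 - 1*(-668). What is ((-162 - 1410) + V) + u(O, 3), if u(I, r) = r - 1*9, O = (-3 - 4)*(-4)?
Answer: -1377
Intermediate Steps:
O = 28 (O = -7*(-4) = 28)
V = 201 (V = -467 + 668 = 201)
u(I, r) = -9 + r (u(I, r) = r - 9 = -9 + r)
((-162 - 1410) + V) + u(O, 3) = ((-162 - 1410) + 201) + (-9 + 3) = (-1572 + 201) - 6 = -1371 - 6 = -1377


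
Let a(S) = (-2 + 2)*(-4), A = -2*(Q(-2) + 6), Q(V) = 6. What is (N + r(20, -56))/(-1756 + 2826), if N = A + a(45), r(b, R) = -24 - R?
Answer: 4/535 ≈ 0.0074766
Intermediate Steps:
A = -24 (A = -2*(6 + 6) = -2*12 = -24)
a(S) = 0 (a(S) = 0*(-4) = 0)
N = -24 (N = -24 + 0 = -24)
(N + r(20, -56))/(-1756 + 2826) = (-24 + (-24 - 1*(-56)))/(-1756 + 2826) = (-24 + (-24 + 56))/1070 = (-24 + 32)*(1/1070) = 8*(1/1070) = 4/535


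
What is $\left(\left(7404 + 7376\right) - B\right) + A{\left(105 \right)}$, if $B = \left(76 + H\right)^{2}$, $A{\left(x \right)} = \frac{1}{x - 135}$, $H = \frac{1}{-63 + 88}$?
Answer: $\frac{33742069}{3750} \approx 8997.9$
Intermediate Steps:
$H = \frac{1}{25} \approx 0.04$
$A{\left(x \right)} = \frac{1}{-135 + x}$
$B = \frac{3613801}{625}$ ($B = \left(76 + \frac{1}{25}\right)^{2} = \left(\frac{1901}{25}\right)^{2} = \frac{3613801}{625} \approx 5782.1$)
$\left(\left(7404 + 7376\right) - B\right) + A{\left(105 \right)} = \left(\left(7404 + 7376\right) - \frac{3613801}{625}\right) + \frac{1}{-135 + 105} = \left(14780 - \frac{3613801}{625}\right) + \frac{1}{-30} = \frac{5623699}{625} - \frac{1}{30} = \frac{33742069}{3750}$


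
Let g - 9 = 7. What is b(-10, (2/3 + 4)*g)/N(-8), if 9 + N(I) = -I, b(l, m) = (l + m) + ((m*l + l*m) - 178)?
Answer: 4820/3 ≈ 1606.7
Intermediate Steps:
g = 16 (g = 9 + 7 = 16)
b(l, m) = -178 + l + m + 2*l*m (b(l, m) = (l + m) + ((l*m + l*m) - 178) = (l + m) + (2*l*m - 178) = (l + m) + (-178 + 2*l*m) = -178 + l + m + 2*l*m)
N(I) = -9 - I
b(-10, (2/3 + 4)*g)/N(-8) = (-178 - 10 + (2/3 + 4)*16 + 2*(-10)*((2/3 + 4)*16))/(-9 - 1*(-8)) = (-178 - 10 + (2*(⅓) + 4)*16 + 2*(-10)*((2*(⅓) + 4)*16))/(-9 + 8) = (-178 - 10 + (⅔ + 4)*16 + 2*(-10)*((⅔ + 4)*16))/(-1) = (-178 - 10 + (14/3)*16 + 2*(-10)*((14/3)*16))*(-1) = (-178 - 10 + 224/3 + 2*(-10)*(224/3))*(-1) = (-178 - 10 + 224/3 - 4480/3)*(-1) = -4820/3*(-1) = 4820/3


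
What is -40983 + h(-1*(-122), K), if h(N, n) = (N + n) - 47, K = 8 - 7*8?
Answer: -40956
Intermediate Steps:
K = -48 (K = 8 - 56 = -48)
h(N, n) = -47 + N + n
-40983 + h(-1*(-122), K) = -40983 + (-47 - 1*(-122) - 48) = -40983 + (-47 + 122 - 48) = -40983 + 27 = -40956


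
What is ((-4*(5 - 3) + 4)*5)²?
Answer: 400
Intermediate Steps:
((-4*(5 - 3) + 4)*5)² = ((-4*2 + 4)*5)² = ((-8 + 4)*5)² = (-4*5)² = (-20)² = 400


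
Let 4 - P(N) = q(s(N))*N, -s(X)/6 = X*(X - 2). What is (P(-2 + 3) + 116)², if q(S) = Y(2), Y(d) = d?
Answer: 13924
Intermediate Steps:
s(X) = -6*X*(-2 + X) (s(X) = -6*X*(X - 2) = -6*X*(-2 + X))
q(S) = 2
P(N) = 4 - 2*N
(P(-2 + 3) + 116)² = ((4 - 2*(-2 + 3)) + 116)² = ((4 - 2*1) + 116)² = ((4 - 2) + 116)² = (2 + 116)² = 118² = 13924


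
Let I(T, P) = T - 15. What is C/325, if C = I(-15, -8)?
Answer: -6/65 ≈ -0.092308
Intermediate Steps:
I(T, P) = -15 + T
C = -30 (C = -15 - 15 = -30)
C/325 = -30/325 = (1/325)*(-30) = -6/65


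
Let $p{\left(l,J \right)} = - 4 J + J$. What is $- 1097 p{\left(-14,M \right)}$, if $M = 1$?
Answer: $3291$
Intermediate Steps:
$p{\left(l,J \right)} = - 3 J$
$- 1097 p{\left(-14,M \right)} = - 1097 \left(\left(-3\right) 1\right) = \left(-1097\right) \left(-3\right) = 3291$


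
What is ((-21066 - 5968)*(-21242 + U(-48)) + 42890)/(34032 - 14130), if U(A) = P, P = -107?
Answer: 96198626/3317 ≈ 29002.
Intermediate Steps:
U(A) = -107
((-21066 - 5968)*(-21242 + U(-48)) + 42890)/(34032 - 14130) = ((-21066 - 5968)*(-21242 - 107) + 42890)/(34032 - 14130) = (-27034*(-21349) + 42890)/19902 = (577148866 + 42890)*(1/19902) = 577191756*(1/19902) = 96198626/3317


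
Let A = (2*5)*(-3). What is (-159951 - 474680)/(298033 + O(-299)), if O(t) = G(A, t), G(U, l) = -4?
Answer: -634631/298029 ≈ -2.1294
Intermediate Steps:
A = -30 (A = 10*(-3) = -30)
O(t) = -4
(-159951 - 474680)/(298033 + O(-299)) = (-159951 - 474680)/(298033 - 4) = -634631/298029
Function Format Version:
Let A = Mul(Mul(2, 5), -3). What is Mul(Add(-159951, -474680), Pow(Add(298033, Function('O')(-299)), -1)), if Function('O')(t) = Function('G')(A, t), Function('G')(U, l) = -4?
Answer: Rational(-634631, 298029) ≈ -2.1294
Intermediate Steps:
A = -30 (A = Mul(10, -3) = -30)
Function('O')(t) = -4
Mul(Add(-159951, -474680), Pow(Add(298033, Function('O')(-299)), -1)) = Mul(Add(-159951, -474680), Pow(Add(298033, -4), -1)) = Mul(-634631, Pow(298029, -1)) = Mul(-634631, Rational(1, 298029)) = Rational(-634631, 298029)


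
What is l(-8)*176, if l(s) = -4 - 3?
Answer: -1232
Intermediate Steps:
l(s) = -7
l(-8)*176 = -7*176 = -1232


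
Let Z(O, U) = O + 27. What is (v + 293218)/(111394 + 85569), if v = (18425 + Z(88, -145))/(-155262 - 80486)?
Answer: 17281384631/11608408331 ≈ 1.4887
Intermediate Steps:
Z(O, U) = 27 + O
v = -4635/58937 (v = (18425 + (27 + 88))/(-155262 - 80486) = (18425 + 115)/(-235748) = 18540*(-1/235748) = -4635/58937 ≈ -0.078643)
(v + 293218)/(111394 + 85569) = (-4635/58937 + 293218)/(111394 + 85569) = (17281384631/58937)/196963 = (17281384631/58937)*(1/196963) = 17281384631/11608408331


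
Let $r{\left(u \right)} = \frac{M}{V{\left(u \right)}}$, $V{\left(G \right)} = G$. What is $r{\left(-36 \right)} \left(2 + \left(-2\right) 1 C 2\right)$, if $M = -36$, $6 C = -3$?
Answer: $4$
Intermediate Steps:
$C = - \frac{1}{2}$ ($C = \frac{1}{6} \left(-3\right) = - \frac{1}{2} \approx -0.5$)
$r{\left(u \right)} = - \frac{36}{u}$
$r{\left(-36 \right)} \left(2 + \left(-2\right) 1 C 2\right) = - \frac{36}{-36} \left(2 + \left(-2\right) 1 \left(- \frac{1}{2}\right) 2\right) = \left(-36\right) \left(- \frac{1}{36}\right) \left(2 + \left(-2\right) \left(- \frac{1}{2}\right) 2\right) = 1 \left(2 + 1 \cdot 2\right) = 1 \left(2 + 2\right) = 1 \cdot 4 = 4$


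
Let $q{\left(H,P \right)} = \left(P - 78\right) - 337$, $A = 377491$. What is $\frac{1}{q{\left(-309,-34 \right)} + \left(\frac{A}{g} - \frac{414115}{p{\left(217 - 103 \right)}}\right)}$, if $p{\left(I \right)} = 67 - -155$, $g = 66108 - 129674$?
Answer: $- \frac{95349}{221240330} \approx -0.00043097$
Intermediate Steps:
$g = -63566$
$p{\left(I \right)} = 222$ ($p{\left(I \right)} = 67 + 155 = 222$)
$q{\left(H,P \right)} = -415 + P$ ($q{\left(H,P \right)} = \left(-78 + P\right) - 337 = -415 + P$)
$\frac{1}{q{\left(-309,-34 \right)} + \left(\frac{A}{g} - \frac{414115}{p{\left(217 - 103 \right)}}\right)} = \frac{1}{\left(-415 - 34\right) + \left(\frac{377491}{-63566} - \frac{414115}{222}\right)} = \frac{1}{-449 + \left(377491 \left(- \frac{1}{63566}\right) - \frac{414115}{222}\right)} = \frac{1}{-449 - \frac{178428629}{95349}} = \frac{1}{- \frac{221240330}{95349}} = - \frac{95349}{221240330}$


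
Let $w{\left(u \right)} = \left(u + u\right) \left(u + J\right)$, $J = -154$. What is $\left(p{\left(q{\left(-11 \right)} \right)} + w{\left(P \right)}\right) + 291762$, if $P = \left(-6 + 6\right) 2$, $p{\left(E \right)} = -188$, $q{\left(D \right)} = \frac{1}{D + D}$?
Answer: $291574$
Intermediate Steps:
$q{\left(D \right)} = \frac{1}{2 D}$
$P = 0$ ($P = 0 \cdot 2 = 0$)
$w{\left(u \right)} = 2 u \left(-154 + u\right)$ ($w{\left(u \right)} = \left(u + u\right) \left(u - 154\right) = 2 u \left(-154 + u\right)$)
$\left(p{\left(q{\left(-11 \right)} \right)} + w{\left(P \right)}\right) + 291762 = \left(-188 + 2 \cdot 0 \left(-154 + 0\right)\right) + 291762 = \left(-188 + 2 \cdot 0 \left(-154\right)\right) + 291762 = \left(-188 + 0\right) + 291762 = -188 + 291762 = 291574$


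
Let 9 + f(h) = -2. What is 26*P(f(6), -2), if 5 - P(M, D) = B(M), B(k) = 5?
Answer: 0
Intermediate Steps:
f(h) = -11 (f(h) = -9 - 2 = -11)
P(M, D) = 0 (P(M, D) = 5 - 1*5 = 5 - 5 = 0)
26*P(f(6), -2) = 26*0 = 0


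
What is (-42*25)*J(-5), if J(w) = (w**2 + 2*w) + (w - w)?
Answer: -15750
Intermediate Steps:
J(w) = w**2 + 2*w (J(w) = (w**2 + 2*w) + 0 = w**2 + 2*w)
(-42*25)*J(-5) = (-42*25)*(-5*(2 - 5)) = -(-5250)*(-3) = -1050*15 = -15750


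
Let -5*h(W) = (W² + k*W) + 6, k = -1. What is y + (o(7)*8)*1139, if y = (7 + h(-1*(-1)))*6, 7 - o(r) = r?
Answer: 174/5 ≈ 34.800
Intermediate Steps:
h(W) = -6/5 - W²/5 + W/5 (h(W) = -((W² - W) + 6)/5 = -(6 + W² - W)/5 = -6/5 - W²/5 + W/5)
o(r) = 7 - r
y = 174/5 (y = (7 + (-6/5 - (-1*(-1))²/5 + (-1*(-1))/5))*6 = (7 + (-6/5 - ⅕*1² + (⅕)*1))*6 = (7 + (-6/5 - ⅕*1 + ⅕))*6 = (7 + (-6/5 - ⅕ + ⅕))*6 = (7 - 6/5)*6 = (29/5)*6 = 174/5 ≈ 34.800)
y + (o(7)*8)*1139 = 174/5 + ((7 - 1*7)*8)*1139 = 174/5 + ((7 - 7)*8)*1139 = 174/5 + (0*8)*1139 = 174/5 + 0*1139 = 174/5 + 0 = 174/5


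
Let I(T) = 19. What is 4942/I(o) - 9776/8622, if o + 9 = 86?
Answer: 21212090/81909 ≈ 258.97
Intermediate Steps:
o = 77 (o = -9 + 86 = 77)
4942/I(o) - 9776/8622 = 4942/19 - 9776/8622 = 4942*(1/19) - 9776*1/8622 = 4942/19 - 4888/4311 = 21212090/81909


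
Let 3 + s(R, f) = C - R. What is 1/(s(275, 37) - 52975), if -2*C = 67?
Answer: -2/106573 ≈ -1.8766e-5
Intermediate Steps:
C = -67/2 (C = -½*67 = -67/2 ≈ -33.500)
s(R, f) = -73/2 - R (s(R, f) = -3 + (-67/2 - R) = -73/2 - R)
1/(s(275, 37) - 52975) = 1/((-73/2 - 1*275) - 52975) = 1/((-73/2 - 275) - 52975) = 1/(-623/2 - 52975) = 1/(-106573/2) = -2/106573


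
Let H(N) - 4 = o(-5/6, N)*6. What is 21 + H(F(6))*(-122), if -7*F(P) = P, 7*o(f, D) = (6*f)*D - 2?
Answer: -34595/49 ≈ -706.02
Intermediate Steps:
o(f, D) = -2/7 + 6*D*f/7 (o(f, D) = ((6*f)*D - 2)/7 = (6*D*f - 2)/7 = (-2 + 6*D*f)/7 = -2/7 + 6*D*f/7)
F(P) = -P/7
H(N) = 16/7 - 30*N/7 (H(N) = 4 + (-2/7 + 6*N*(-5/6)/7)*6 = 4 + (-2/7 + 6*N*(-5*1/6)/7)*6 = 4 + (-2/7 + (6/7)*N*(-5/6))*6 = 4 + (-2/7 - 5*N/7)*6 = 4 + (-12/7 - 30*N/7) = 16/7 - 30*N/7)
21 + H(F(6))*(-122) = 21 + (16/7 - (-30)*6/49)*(-122) = 21 + (16/7 - 30/7*(-6/7))*(-122) = 21 + (16/7 + 180/49)*(-122) = 21 + (292/49)*(-122) = 21 - 35624/49 = -34595/49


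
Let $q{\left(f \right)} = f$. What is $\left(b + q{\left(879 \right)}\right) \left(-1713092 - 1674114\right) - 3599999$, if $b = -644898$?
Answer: $2181421420915$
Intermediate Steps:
$\left(b + q{\left(879 \right)}\right) \left(-1713092 - 1674114\right) - 3599999 = \left(-644898 + 879\right) \left(-1713092 - 1674114\right) - 3599999 = \left(-644019\right) \left(-3387206\right) - 3599999 = 2181425020914 - 3599999 = 2181421420915$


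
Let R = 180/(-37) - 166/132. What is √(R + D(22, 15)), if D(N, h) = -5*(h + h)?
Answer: I*√931014942/2442 ≈ 12.495*I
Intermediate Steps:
D(N, h) = -10*h
R = -14951/2442 (R = 180*(-1/37) - 166*1/132 = -180/37 - 83/66 = -14951/2442 ≈ -6.1224)
√(R + D(22, 15)) = √(-14951/2442 - 10*15) = √(-14951/2442 - 150) = √(-381251/2442) = I*√931014942/2442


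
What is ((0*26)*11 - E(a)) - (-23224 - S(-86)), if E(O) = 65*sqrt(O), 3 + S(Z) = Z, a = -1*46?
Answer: 23135 - 65*I*sqrt(46) ≈ 23135.0 - 440.85*I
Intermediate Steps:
a = -46
S(Z) = -3 + Z
((0*26)*11 - E(a)) - (-23224 - S(-86)) = ((0*26)*11 - 65*sqrt(-46)) - (-23224 - (-3 - 86)) = (0*11 - 65*I*sqrt(46)) - (-23224 - 1*(-89)) = (0 - 65*I*sqrt(46)) - (-23224 + 89) = (0 - 65*I*sqrt(46)) - 1*(-23135) = -65*I*sqrt(46) + 23135 = 23135 - 65*I*sqrt(46)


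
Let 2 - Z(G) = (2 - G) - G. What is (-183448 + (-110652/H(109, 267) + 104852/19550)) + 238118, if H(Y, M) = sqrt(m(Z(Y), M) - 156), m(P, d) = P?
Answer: 534451676/9775 - 55326*sqrt(62)/31 ≈ 40623.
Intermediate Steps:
Z(G) = 2*G (Z(G) = 2 - ((2 - G) - G) = 2 - (2 - 2*G) = 2 + (-2 + 2*G) = 2*G)
H(Y, M) = sqrt(-156 + 2*Y) (H(Y, M) = sqrt(2*Y - 156) = sqrt(-156 + 2*Y))
(-183448 + (-110652/H(109, 267) + 104852/19550)) + 238118 = (-183448 + (-110652/sqrt(-156 + 2*109) + 104852/19550)) + 238118 = (-183448 + (-110652/sqrt(-156 + 218) + 104852*(1/19550))) + 238118 = (-183448 + (-110652*sqrt(62)/62 + 52426/9775)) + 238118 = (-183448 + (-55326*sqrt(62)/31 + 52426/9775)) + 238118 = (-183448 + (52426/9775 - 55326*sqrt(62)/31)) + 238118 = (-1793151774/9775 - 55326*sqrt(62)/31) + 238118 = 534451676/9775 - 55326*sqrt(62)/31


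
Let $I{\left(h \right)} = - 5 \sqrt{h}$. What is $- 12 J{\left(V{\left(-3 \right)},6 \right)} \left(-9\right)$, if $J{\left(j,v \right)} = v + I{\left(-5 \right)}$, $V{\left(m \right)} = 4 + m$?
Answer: $648 - 540 i \sqrt{5} \approx 648.0 - 1207.5 i$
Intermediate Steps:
$J{\left(j,v \right)} = v - 5 i \sqrt{5}$ ($J{\left(j,v \right)} = v - 5 \sqrt{-5} = v - 5 i \sqrt{5}$)
$- 12 J{\left(V{\left(-3 \right)},6 \right)} \left(-9\right) = - 12 \left(6 - 5 i \sqrt{5}\right) \left(-9\right) = \left(-72 + 60 i \sqrt{5}\right) \left(-9\right) = 648 - 540 i \sqrt{5}$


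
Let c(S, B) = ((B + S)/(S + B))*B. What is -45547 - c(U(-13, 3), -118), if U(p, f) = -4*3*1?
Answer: -45429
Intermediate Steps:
U(p, f) = -12 (U(p, f) = -12*1 = -12)
c(S, B) = B (c(S, B) = ((B + S)/(B + S))*B = 1*B = B)
-45547 - c(U(-13, 3), -118) = -45547 - 1*(-118) = -45547 + 118 = -45429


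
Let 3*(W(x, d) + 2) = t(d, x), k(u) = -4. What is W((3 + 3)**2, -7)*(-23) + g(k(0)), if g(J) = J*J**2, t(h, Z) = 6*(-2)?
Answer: 74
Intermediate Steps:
t(h, Z) = -12
W(x, d) = -6 (W(x, d) = -2 + (1/3)*(-12) = -2 - 4 = -6)
g(J) = J**3
W((3 + 3)**2, -7)*(-23) + g(k(0)) = -6*(-23) + (-4)**3 = 138 - 64 = 74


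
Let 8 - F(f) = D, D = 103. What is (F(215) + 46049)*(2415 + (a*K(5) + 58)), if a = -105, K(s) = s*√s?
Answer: 113644242 - 24125850*√5 ≈ 5.9697e+7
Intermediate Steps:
F(f) = -95 (F(f) = 8 - 1*103 = 8 - 103 = -95)
K(s) = s^(3/2)
(F(215) + 46049)*(2415 + (a*K(5) + 58)) = (-95 + 46049)*(2415 + (-525*√5 + 58)) = 45954*(2415 + (-525*√5 + 58)) = 45954*(2415 + (58 - 525*√5)) = 45954*(2473 - 525*√5) = 113644242 - 24125850*√5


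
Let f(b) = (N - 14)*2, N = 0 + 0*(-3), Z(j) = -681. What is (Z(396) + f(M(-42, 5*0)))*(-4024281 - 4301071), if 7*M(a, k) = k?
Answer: 5902674568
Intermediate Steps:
M(a, k) = k/7
N = 0 (N = 0 + 0 = 0)
f(b) = -28 (f(b) = (0 - 14)*2 = -14*2 = -28)
(Z(396) + f(M(-42, 5*0)))*(-4024281 - 4301071) = (-681 - 28)*(-4024281 - 4301071) = -709*(-8325352) = 5902674568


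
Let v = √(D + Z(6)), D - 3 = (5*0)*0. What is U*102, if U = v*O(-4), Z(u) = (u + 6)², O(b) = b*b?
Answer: 11424*√3 ≈ 19787.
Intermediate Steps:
O(b) = b²
Z(u) = (6 + u)²
D = 3 (D = 3 + (5*0)*0 = 3 + 0*0 = 3 + 0 = 3)
v = 7*√3 (v = √(3 + (6 + 6)²) = √(3 + 12²) = √(3 + 144) = √147 = 7*√3 ≈ 12.124)
U = 112*√3 (U = (7*√3)*(-4)² = (7*√3)*16 = 112*√3 ≈ 193.99)
U*102 = (112*√3)*102 = 11424*√3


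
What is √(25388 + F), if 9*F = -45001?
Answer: √183491/3 ≈ 142.79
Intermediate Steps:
F = -45001/9 (F = (⅑)*(-45001) = -45001/9 ≈ -5000.1)
√(25388 + F) = √(25388 - 45001/9) = √(183491/9) = √183491/3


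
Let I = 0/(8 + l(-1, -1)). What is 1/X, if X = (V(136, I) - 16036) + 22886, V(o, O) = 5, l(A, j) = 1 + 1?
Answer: 1/6855 ≈ 0.00014588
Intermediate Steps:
l(A, j) = 2
I = 0 (I = 0/(8 + 2) = 0/10 = 0*(⅒) = 0)
X = 6855 (X = (5 - 16036) + 22886 = -16031 + 22886 = 6855)
1/X = 1/6855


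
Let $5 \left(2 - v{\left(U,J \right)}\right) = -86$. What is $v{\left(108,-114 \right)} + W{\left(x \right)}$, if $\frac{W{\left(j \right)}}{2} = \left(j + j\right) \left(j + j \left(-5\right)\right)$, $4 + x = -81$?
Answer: $- \frac{577904}{5} \approx -1.1558 \cdot 10^{5}$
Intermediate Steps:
$x = -85$ ($x = -4 - 81 = -85$)
$v{\left(U,J \right)} = \frac{96}{5}$ ($v{\left(U,J \right)} = 2 - - \frac{86}{5} = 2 + \frac{86}{5} = \frac{96}{5}$)
$W{\left(j \right)} = - 16 j^{2}$ ($W{\left(j \right)} = 2 \left(j + j\right) \left(j + j \left(-5\right)\right) = 2 \cdot 2 j \left(j - 5 j\right) = 2 \cdot 2 j \left(- 4 j\right) = 2 \left(- 8 j^{2}\right) = - 16 j^{2}$)
$v{\left(108,-114 \right)} + W{\left(x \right)} = \frac{96}{5} - 16 \left(-85\right)^{2} = \frac{96}{5} - 115600 = - \frac{577904}{5}$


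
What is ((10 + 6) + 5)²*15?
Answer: 6615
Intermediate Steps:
((10 + 6) + 5)²*15 = (16 + 5)²*15 = 21²*15 = 441*15 = 6615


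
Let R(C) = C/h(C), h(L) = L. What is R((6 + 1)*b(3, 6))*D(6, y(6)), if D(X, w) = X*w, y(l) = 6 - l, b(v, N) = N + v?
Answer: 0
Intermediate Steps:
R(C) = 1 (R(C) = C/C = 1)
R((6 + 1)*b(3, 6))*D(6, y(6)) = 1*(6*(6 - 1*6)) = 1*(6*(6 - 6)) = 1*(6*0) = 1*0 = 0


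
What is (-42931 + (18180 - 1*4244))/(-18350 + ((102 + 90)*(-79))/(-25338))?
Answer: 122445885/77489522 ≈ 1.5802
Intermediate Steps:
(-42931 + (18180 - 1*4244))/(-18350 + ((102 + 90)*(-79))/(-25338)) = (-42931 + (18180 - 4244))/(-18350 + (192*(-79))*(-1/25338)) = (-42931 + 13936)/(-18350 - 15168*(-1/25338)) = -28995/(-18350 + 2528/4223) = -28995/(-77489522/4223) = -28995*(-4223/77489522) = 122445885/77489522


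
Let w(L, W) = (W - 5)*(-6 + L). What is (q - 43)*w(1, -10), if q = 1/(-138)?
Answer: -148375/46 ≈ -3225.5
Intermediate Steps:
q = -1/138 ≈ -0.0072464
w(L, W) = (-6 + L)*(-5 + W) (w(L, W) = (-5 + W)*(-6 + L) = (-6 + L)*(-5 + W))
(q - 43)*w(1, -10) = (-1/138 - 43)*(30 - 6*(-10) - 5*1 + 1*(-10)) = -5935*(30 + 60 - 5 - 10)/138 = -5935/138*75 = -148375/46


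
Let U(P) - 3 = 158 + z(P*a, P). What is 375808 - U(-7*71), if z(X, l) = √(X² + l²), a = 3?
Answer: 375647 - 497*√10 ≈ 3.7408e+5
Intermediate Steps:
U(P) = 161 + √10*√(P²) (U(P) = 3 + (158 + √((P*3)² + P²)) = 3 + (158 + √((3*P)² + P²)) = 3 + (158 + √(9*P² + P²)) = 3 + (158 + √(10*P²)) = 3 + (158 + √10*√(P²)) = 161 + √10*√(P²))
375808 - U(-7*71) = 375808 - (161 + √10*√((-7*71)²)) = 375808 - (161 + √10*√((-497)²)) = 375808 - (161 + √10*√247009) = 375808 - (161 + √10*497) = 375808 - (161 + 497*√10) = 375808 + (-161 - 497*√10) = 375647 - 497*√10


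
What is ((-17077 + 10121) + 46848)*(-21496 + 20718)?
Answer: -31035976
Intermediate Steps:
((-17077 + 10121) + 46848)*(-21496 + 20718) = (-6956 + 46848)*(-778) = 39892*(-778) = -31035976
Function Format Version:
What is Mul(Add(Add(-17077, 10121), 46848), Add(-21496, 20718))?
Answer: -31035976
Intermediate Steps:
Mul(Add(Add(-17077, 10121), 46848), Add(-21496, 20718)) = Mul(Add(-6956, 46848), -778) = Mul(39892, -778) = -31035976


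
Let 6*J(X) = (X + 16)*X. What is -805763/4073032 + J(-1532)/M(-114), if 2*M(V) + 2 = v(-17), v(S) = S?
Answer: -9459711624875/232162824 ≈ -40746.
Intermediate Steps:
M(V) = -19/2 (M(V) = -1 + (1/2)*(-17) = -1 - 17/2 = -19/2)
J(X) = X*(16 + X)/6 (J(X) = ((X + 16)*X)/6 = ((16 + X)*X)/6 = (X*(16 + X))/6 = X*(16 + X)/6)
-805763/4073032 + J(-1532)/M(-114) = -805763/4073032 + ((1/6)*(-1532)*(16 - 1532))/(-19/2) = -805763*1/4073032 + ((1/6)*(-1532)*(-1516))*(-2/19) = -805763/4073032 + (1161256/3)*(-2/19) = -805763/4073032 - 2322512/57 = -9459711624875/232162824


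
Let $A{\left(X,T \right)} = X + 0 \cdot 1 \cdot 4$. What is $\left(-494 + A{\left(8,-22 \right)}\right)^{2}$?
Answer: $236196$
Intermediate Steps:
$A{\left(X,T \right)} = X$ ($A{\left(X,T \right)} = X + 0 \cdot 4 = X + 0 = X$)
$\left(-494 + A{\left(8,-22 \right)}\right)^{2} = \left(-494 + 8\right)^{2} = \left(-486\right)^{2} = 236196$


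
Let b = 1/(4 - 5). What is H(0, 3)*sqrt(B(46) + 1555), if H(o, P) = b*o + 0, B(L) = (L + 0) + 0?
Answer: 0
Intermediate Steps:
B(L) = L (B(L) = L + 0 = L)
b = -1 (b = 1/(-1) = -1)
H(o, P) = -o (H(o, P) = -o + 0 = -o)
H(0, 3)*sqrt(B(46) + 1555) = (-1*0)*sqrt(46 + 1555) = 0*sqrt(1601) = 0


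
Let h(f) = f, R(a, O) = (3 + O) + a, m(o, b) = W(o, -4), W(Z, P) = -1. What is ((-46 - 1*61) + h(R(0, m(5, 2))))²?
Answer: 11025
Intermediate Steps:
m(o, b) = -1
R(a, O) = 3 + O + a
((-46 - 1*61) + h(R(0, m(5, 2))))² = ((-46 - 1*61) + (3 - 1 + 0))² = ((-46 - 61) + 2)² = (-107 + 2)² = (-105)² = 11025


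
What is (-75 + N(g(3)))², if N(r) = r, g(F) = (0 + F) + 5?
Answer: 4489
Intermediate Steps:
g(F) = 5 + F (g(F) = F + 5 = 5 + F)
(-75 + N(g(3)))² = (-75 + (5 + 3))² = (-75 + 8)² = (-67)² = 4489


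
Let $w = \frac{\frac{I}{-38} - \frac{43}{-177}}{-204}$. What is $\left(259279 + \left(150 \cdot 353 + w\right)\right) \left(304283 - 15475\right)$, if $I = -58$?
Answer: $\frac{909767811789148}{10089} \approx 9.0174 \cdot 10^{10}$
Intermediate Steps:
$w = - \frac{175}{20178}$ ($w = \frac{- \frac{58}{-38} - \frac{43}{-177}}{-204} = \left(\left(-58\right) \left(- \frac{1}{38}\right) - - \frac{43}{177}\right) \left(- \frac{1}{204}\right) = \left(\frac{29}{19} + \frac{43}{177}\right) \left(- \frac{1}{204}\right) = \frac{5950}{3363} \left(- \frac{1}{204}\right) = - \frac{175}{20178} \approx -0.0086728$)
$\left(259279 + \left(150 \cdot 353 + w\right)\right) \left(304283 - 15475\right) = \left(259279 + \left(150 \cdot 353 - \frac{175}{20178}\right)\right) \left(304283 - 15475\right) = \left(259279 + \left(52950 - \frac{175}{20178}\right)\right) 288808 = \left(259279 + \frac{1068424925}{20178}\right) 288808 = \frac{6300156587}{20178} \cdot 288808 = \frac{909767811789148}{10089}$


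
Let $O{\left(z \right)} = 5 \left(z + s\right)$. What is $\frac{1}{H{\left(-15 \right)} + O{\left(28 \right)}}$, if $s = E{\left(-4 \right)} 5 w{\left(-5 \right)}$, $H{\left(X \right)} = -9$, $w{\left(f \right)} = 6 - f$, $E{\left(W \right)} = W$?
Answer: $- \frac{1}{969} \approx -0.001032$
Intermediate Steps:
$s = -220$ ($s = \left(-4\right) 5 \left(6 - -5\right) = - 20 \left(6 + 5\right) = \left(-20\right) 11 = -220$)
$O{\left(z \right)} = -1100 + 5 z$ ($O{\left(z \right)} = 5 \left(z - 220\right) = 5 \left(-220 + z\right) = -1100 + 5 z$)
$\frac{1}{H{\left(-15 \right)} + O{\left(28 \right)}} = \frac{1}{-9 + \left(-1100 + 5 \cdot 28\right)} = \frac{1}{-9 + \left(-1100 + 140\right)} = \frac{1}{-9 - 960} = \frac{1}{-969} = - \frac{1}{969}$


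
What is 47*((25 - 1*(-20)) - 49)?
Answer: -188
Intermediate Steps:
47*((25 - 1*(-20)) - 49) = 47*((25 + 20) - 49) = 47*(45 - 49) = 47*(-4) = -188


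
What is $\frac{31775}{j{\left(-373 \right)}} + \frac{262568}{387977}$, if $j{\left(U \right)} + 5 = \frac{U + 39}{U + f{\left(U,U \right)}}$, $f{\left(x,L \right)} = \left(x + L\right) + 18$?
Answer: $- \frac{13571736322547}{2006229067} \approx -6764.8$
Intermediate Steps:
$f{\left(x,L \right)} = 18 + L + x$ ($f{\left(x,L \right)} = \left(L + x\right) + 18 = 18 + L + x$)
$j{\left(U \right)} = -5 + \frac{39 + U}{18 + 3 U}$ ($j{\left(U \right)} = -5 + \frac{U + 39}{U + \left(18 + U + U\right)} = -5 + \frac{39 + U}{U + \left(18 + 2 U\right)} = -5 + \frac{39 + U}{18 + 3 U}$)
$\frac{31775}{j{\left(-373 \right)}} + \frac{262568}{387977} = \frac{31775}{\frac{1}{3} \frac{1}{6 - 373} \left(-51 - -5222\right)} + \frac{262568}{387977} = \frac{31775}{\frac{1}{3} \frac{1}{-367} \left(-51 + 5222\right)} + 262568 \cdot \frac{1}{387977} = \frac{31775}{\frac{1}{3} \left(- \frac{1}{367}\right) 5171} + \frac{262568}{387977} = \frac{31775}{- \frac{5171}{1101}} + \frac{262568}{387977} = 31775 \left(- \frac{1101}{5171}\right) + \frac{262568}{387977} = - \frac{34984275}{5171} + \frac{262568}{387977} = - \frac{13571736322547}{2006229067}$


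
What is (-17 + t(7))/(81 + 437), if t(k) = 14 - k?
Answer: -5/259 ≈ -0.019305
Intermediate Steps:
(-17 + t(7))/(81 + 437) = (-17 + (14 - 1*7))/(81 + 437) = (-17 + (14 - 7))/518 = (-17 + 7)*(1/518) = -10*1/518 = -5/259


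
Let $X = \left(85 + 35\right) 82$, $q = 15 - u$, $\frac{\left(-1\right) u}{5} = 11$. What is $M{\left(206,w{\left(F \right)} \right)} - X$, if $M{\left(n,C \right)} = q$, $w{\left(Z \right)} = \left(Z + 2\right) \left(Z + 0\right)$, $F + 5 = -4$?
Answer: $-9770$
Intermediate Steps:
$u = -55$ ($u = \left(-5\right) 11 = -55$)
$F = -9$ ($F = -5 - 4 = -9$)
$w{\left(Z \right)} = Z \left(2 + Z\right)$ ($w{\left(Z \right)} = \left(2 + Z\right) Z = Z \left(2 + Z\right)$)
$q = 70$ ($q = 15 - -55 = 15 + 55 = 70$)
$M{\left(n,C \right)} = 70$
$X = 9840$ ($X = 120 \cdot 82 = 9840$)
$M{\left(206,w{\left(F \right)} \right)} - X = 70 - 9840 = -9770$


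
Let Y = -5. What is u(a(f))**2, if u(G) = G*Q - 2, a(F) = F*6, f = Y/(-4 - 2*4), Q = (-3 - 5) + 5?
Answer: 361/4 ≈ 90.250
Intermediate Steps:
Q = -3 (Q = -8 + 5 = -3)
f = 5/12 (f = -5/(-4 - 2*4) = -5/(-4 - 8) = -5/(-12) = -5*(-1/12) = 5/12 ≈ 0.41667)
a(F) = 6*F
u(G) = -2 - 3*G (u(G) = G*(-3) - 2 = -3*G - 2 = -2 - 3*G)
u(a(f))**2 = (-2 - 18*5/12)**2 = (-2 - 3*5/2)**2 = (-2 - 15/2)**2 = (-19/2)**2 = 361/4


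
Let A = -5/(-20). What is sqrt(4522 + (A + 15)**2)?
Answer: sqrt(76073)/4 ≈ 68.953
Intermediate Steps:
A = 1/4 (A = -5*(-1/20) = 1/4 ≈ 0.25000)
sqrt(4522 + (A + 15)**2) = sqrt(4522 + (1/4 + 15)**2) = sqrt(4522 + (61/4)**2) = sqrt(4522 + 3721/16) = sqrt(76073/16) = sqrt(76073)/4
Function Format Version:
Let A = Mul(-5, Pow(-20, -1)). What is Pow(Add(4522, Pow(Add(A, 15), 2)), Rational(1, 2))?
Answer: Mul(Rational(1, 4), Pow(76073, Rational(1, 2))) ≈ 68.953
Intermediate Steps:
A = Rational(1, 4) (A = Mul(-5, Rational(-1, 20)) = Rational(1, 4) ≈ 0.25000)
Pow(Add(4522, Pow(Add(A, 15), 2)), Rational(1, 2)) = Pow(Add(4522, Pow(Add(Rational(1, 4), 15), 2)), Rational(1, 2)) = Pow(Add(4522, Pow(Rational(61, 4), 2)), Rational(1, 2)) = Pow(Add(4522, Rational(3721, 16)), Rational(1, 2)) = Pow(Rational(76073, 16), Rational(1, 2)) = Mul(Rational(1, 4), Pow(76073, Rational(1, 2)))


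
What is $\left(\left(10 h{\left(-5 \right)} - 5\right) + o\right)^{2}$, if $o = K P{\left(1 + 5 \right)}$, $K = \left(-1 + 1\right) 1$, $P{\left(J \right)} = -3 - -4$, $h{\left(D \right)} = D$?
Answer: $3025$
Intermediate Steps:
$P{\left(J \right)} = 1$ ($P{\left(J \right)} = -3 + 4 = 1$)
$K = 0$ ($K = 0 \cdot 1 = 0$)
$o = 0$ ($o = 0 \cdot 1 = 0$)
$\left(\left(10 h{\left(-5 \right)} - 5\right) + o\right)^{2} = \left(\left(10 \left(-5\right) - 5\right) + 0\right)^{2} = \left(\left(-50 - 5\right) + 0\right)^{2} = \left(-55 + 0\right)^{2} = \left(-55\right)^{2} = 3025$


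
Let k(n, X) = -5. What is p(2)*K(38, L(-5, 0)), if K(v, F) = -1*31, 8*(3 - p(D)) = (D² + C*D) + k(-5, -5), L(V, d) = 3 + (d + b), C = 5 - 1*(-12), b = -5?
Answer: 279/8 ≈ 34.875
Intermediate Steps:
C = 17 (C = 5 + 12 = 17)
L(V, d) = -2 + d (L(V, d) = 3 + (d - 5) = 3 + (-5 + d) = -2 + d)
p(D) = 29/8 - 17*D/8 - D²/8 (p(D) = 3 - ((D² + 17*D) - 5)/8 = 3 - (-5 + D² + 17*D)/8 = 3 + (5/8 - 17*D/8 - D²/8) = 29/8 - 17*D/8 - D²/8)
K(v, F) = -31
p(2)*K(38, L(-5, 0)) = (29/8 - 17/8*2 - ⅛*2²)*(-31) = (29/8 - 17/4 - ⅛*4)*(-31) = (29/8 - 17/4 - ½)*(-31) = -9/8*(-31) = 279/8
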